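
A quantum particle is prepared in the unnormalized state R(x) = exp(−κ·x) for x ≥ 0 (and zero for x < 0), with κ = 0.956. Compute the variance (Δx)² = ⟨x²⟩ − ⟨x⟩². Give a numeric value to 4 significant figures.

0.2735

Compute ⟨x⟩ and ⟨x²⟩ separately, then (Δx)² = ⟨x²⟩ − ⟨x⟩².
Every integrand reduces to terms xʲ·e^(−2κx) on [0, ∞); use ∫₀^∞ xʲ·e^(−2κx) dx = j!/(2κ)^(j+1).
Normalization: ∫|R|² dx = 0.52301.
⟨x⟩ = 0.52301 and ⟨x²⟩ = 0.54708.
(Δx)² = 0.54708 − (0.52301)² = 0.27354.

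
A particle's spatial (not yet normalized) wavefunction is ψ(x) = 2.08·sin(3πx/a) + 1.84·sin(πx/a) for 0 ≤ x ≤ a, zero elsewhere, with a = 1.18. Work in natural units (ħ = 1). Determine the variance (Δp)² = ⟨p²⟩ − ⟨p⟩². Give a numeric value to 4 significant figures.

38.90

Compute ⟨p⟩ and ⟨p²⟩ separately; (Δp)² = ⟨p²⟩ − ⟨p⟩².
d²/dx² sin(jπx/a) = −(jπ/a)²·sin(jπx/a); on 0 ≤ x ≤ a, ∫sin²(jπx/a) dx = a/2 and ∫sin(jπx/a)·sin(lπx/a) dx = 0 for j ≠ l, so only diagonal terms survive in ∫|ψ|² and ∫ψ·ψ″; ∫ψ·ψ′ dx = [ψ²/2] between the walls = 0.
Normalization: ∫|ψ|² dx = 4.5501.
⟨p⟩ = 0.0000 and ⟨p²⟩ = 38.900.
(Δp)² = 38.900 − (0.0000)² = 38.900.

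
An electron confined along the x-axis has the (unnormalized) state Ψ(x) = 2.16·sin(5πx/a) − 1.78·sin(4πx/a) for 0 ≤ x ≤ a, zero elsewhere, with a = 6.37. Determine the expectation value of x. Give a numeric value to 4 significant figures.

⟨x⟩ = ∫ x·|Ψ|² dx / ∫|Ψ|² dx (integrals over the domain).
On 0 ≤ x ≤ a (j ≠ l): ∫sin²(jπx/a) dx = a/2, ∫sin(jπx/a)·sin(lπx/a) dx = 0; diagonal moments ∫x·sin²(jπx/a) dx = a²/4, ∫x²·sin²(jπx/a) dx = a³·(1/6 − 1/(4j²π²)); cross terms ∫x·sin(jπx/a)·sin(lπx/a) dx = 0 for j + l even and −4jla²/(π²(j² − l²)²) for j + l odd, ∫x²·sin(jπx/a)·sin(lπx/a) dx = (−1)^(j+l)·4jla³/(π²(j² − l²)²); higher powers the same way via product-to-sum and parts.
State is unnormalized: ∫|Ψ|² dx = 24.951, and ∫Ψ*·x·Ψ dx = 110.69, so ⟨x⟩ = 110.69 / 24.951.
⟨x⟩ = 4.4364.

4.436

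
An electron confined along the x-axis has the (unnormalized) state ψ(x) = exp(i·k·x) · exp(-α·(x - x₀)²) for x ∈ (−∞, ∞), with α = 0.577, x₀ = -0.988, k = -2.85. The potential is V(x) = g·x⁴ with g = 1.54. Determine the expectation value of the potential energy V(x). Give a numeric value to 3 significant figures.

⟨V⟩ = ∫ V(x)·|ψ|² dx / ∫|ψ|² dx.
Gaussian moments (u = x − x₀): ∫u^(2j)·e^(−2αu²) du = (2j−1)!!/(4α)^j · √(π/(2α)), odd powers integrate to 0; here √(π/(2α)) = 1.6500.
State is unnormalized: ∫|ψ|² dx = 1.6500, and ∫ψ*·V(x)·ψ dx = 10.300, so ⟨V⟩ = 10.300 / 1.6500.
⟨V⟩ = 6.2427.

6.24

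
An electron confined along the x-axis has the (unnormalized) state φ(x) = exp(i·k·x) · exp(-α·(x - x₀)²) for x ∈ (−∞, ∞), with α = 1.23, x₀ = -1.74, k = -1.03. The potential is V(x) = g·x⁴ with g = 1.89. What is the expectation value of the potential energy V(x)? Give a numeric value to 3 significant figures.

⟨V⟩ = ∫ V(x)·|φ|² dx / ∫|φ|² dx.
Gaussian moments (u = x − x₀): ∫u^(2j)·e^(−2αu²) du = (2j−1)!!/(4α)^j · √(π/(2α)), odd powers integrate to 0; here √(π/(2α)) = 1.1301.
State is unnormalized: ∫|φ|² dx = 1.1301, and ∫φ*·V(x)·φ dx = 27.729, so ⟨V⟩ = 27.729 / 1.1301.
⟨V⟩ = 24.537.

24.5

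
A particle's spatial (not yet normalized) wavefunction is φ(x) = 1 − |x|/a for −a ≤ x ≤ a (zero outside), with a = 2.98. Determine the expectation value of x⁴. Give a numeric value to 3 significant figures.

2.25

⟨x⁴⟩ = ∫ x⁴·|φ|² dx / ∫|φ|² dx (integrals over the domain).
φ is even, so ∫ over [−a, a] = 2∫₀ᵃ with φ = 1 − x/a there: ∫₀ᵃ (1 − x/a)² dx = a/3, ∫₀ᵃ x²(1 − x/a)² dx = a³/30, ∫₀ᵃ x⁴(1 − x/a)² dx = a⁵/105.
State is unnormalized: ∫|φ|² dx = 1.9867, and ∫φ*·x⁴·φ dx = 4.4763, so ⟨x⁴⟩ = 4.4763 / 1.9867.
⟨x⁴⟩ = 2.2532.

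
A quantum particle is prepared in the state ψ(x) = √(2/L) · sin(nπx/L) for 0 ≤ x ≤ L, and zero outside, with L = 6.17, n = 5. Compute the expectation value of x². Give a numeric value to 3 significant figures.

⟨x²⟩ = ∫ x²·|ψ|² dx (integrals over the domain).
With sin²θ = (1 − cos2θ)/2 on 0 ≤ x ≤ L: ∫sin²(nπx/L) dx = L/2, ∫x·sin²(nπx/L) dx = L²/4, ∫x²·sin²(nπx/L) dx = L³·(1/6 − 1/(4n²π²)); higher powers xᵏ the same way, integrating xᵏ·cos(2nπx/L) by parts.
⟨x²⟩ = 12.612.

12.6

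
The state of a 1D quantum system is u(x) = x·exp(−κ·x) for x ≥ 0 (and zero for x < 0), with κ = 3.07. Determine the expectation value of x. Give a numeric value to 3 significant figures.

0.489

⟨x⟩ = ∫ x·|u|² dx / ∫|u|² dx (integrals over the domain).
Every integrand reduces to terms xʲ·e^(−2κx) on [0, ∞); use ∫₀^∞ xʲ·e^(−2κx) dx = j!/(2κ)^(j+1).
State is unnormalized: ∫|u|² dx = 0.0086402, and ∫u*·x·u dx = 0.0042216, so ⟨x⟩ = 0.0042216 / 0.0086402.
⟨x⟩ = 0.48860.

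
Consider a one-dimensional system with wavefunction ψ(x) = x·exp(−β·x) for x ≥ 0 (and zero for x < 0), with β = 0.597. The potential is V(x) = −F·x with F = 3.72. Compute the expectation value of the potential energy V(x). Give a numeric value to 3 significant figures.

⟨V⟩ = ∫ V(x)·|ψ|² dx / ∫|ψ|² dx.
Every integrand reduces to terms xʲ·e^(−2βx) on [0, ∞); use ∫₀^∞ xʲ·e^(−2βx) dx = j!/(2β)^(j+1).
State is unnormalized: ∫|ψ|² dx = 1.1749, and ∫ψ*·V(x)·ψ dx = -10.982, so ⟨V⟩ = -10.982 / 1.1749.
⟨V⟩ = -9.3467.

-9.35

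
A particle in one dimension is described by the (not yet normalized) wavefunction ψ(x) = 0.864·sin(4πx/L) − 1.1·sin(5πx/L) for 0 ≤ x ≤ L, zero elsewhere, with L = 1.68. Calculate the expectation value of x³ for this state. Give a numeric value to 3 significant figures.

1.98

⟨x³⟩ = ∫ x³·|ψ|² dx / ∫|ψ|² dx (integrals over the domain).
On 0 ≤ x ≤ L (j ≠ l): ∫sin²(jπx/L) dx = L/2, ∫sin(jπx/L)·sin(lπx/L) dx = 0; diagonal moments ∫x·sin²(jπx/L) dx = L²/4, ∫x²·sin²(jπx/L) dx = L³·(1/6 − 1/(4j²π²)); cross terms ∫x·sin(jπx/L)·sin(lπx/L) dx = 0 for j + l even and −4jlL²/(π²(j² − l²)²) for j + l odd, ∫x²·sin(jπx/L)·sin(lπx/L) dx = (−1)^(j+l)·4jlL³/(π²(j² − l²)²); higher powers the same way via product-to-sum and parts.
State is unnormalized: ∫|ψ|² dx = 1.6435, and ∫ψ*·x³·ψ dx = 3.2597, so ⟨x³⟩ = 3.2597 / 1.6435.
⟨x³⟩ = 1.9835.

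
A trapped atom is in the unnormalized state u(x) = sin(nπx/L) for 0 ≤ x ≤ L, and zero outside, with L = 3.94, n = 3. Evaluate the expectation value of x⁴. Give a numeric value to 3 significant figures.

⟨x⁴⟩ = ∫ x⁴·|u|² dx / ∫|u|² dx (integrals over the domain).
With sin²θ = (1 − cos2θ)/2 on 0 ≤ x ≤ L: ∫sin²(nπx/L) dx = L/2, ∫x·sin²(nπx/L) dx = L²/4, ∫x²·sin²(nπx/L) dx = L³·(1/6 − 1/(4n²π²)); higher powers xᵏ the same way, integrating xᵏ·cos(2nπx/L) by parts.
State is unnormalized: ∫|u|² dx = 1.9700, and ∫u*·x⁴·u dx = 89.693, so ⟨x⁴⟩ = 89.693 / 1.9700.
⟨x⁴⟩ = 45.529.

45.5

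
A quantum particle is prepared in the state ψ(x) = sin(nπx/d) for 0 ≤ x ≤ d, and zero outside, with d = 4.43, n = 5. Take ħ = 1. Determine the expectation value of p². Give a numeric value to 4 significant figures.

12.57

p² ψ = −ħ² d²ψ/dx²; ⟨p²⟩ = −ħ² ∫ ψ*·ψ'' dx / ∫|ψ|² dx.
d/dx sin(nπx/d) = (nπ/d)·cos(nπx/d) and d²/dx² sin(nπx/d) = −(nπ/d)²·sin(nπx/d); on 0 ≤ x ≤ d, ∫sin²(nπx/d) dx = d/2 and ∫sin(nπx/d)·cos(nπx/d) dx = 0.
State is unnormalized: ∫|ψ|² dx = 2.2150, and ∫ψ*·(−ħ² ψ'') dx = 27.849, so ⟨p²⟩ = 27.849 / 2.2150.
⟨p²⟩ = 12.573.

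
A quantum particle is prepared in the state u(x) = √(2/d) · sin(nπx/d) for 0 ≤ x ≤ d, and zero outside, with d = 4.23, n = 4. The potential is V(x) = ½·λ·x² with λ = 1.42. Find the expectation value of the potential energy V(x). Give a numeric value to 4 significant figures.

⟨V⟩ = ∫ V(x)·|u|² dx.
With sin²θ = (1 − cos2θ)/2 on 0 ≤ x ≤ d: ∫sin²(nπx/d) dx = d/2, ∫x·sin²(nπx/d) dx = d²/4, ∫x²·sin²(nπx/d) dx = d³·(1/6 − 1/(4n²π²)); higher powers xᵏ the same way, integrating xᵏ·cos(2nπx/d) by parts.
⟨V⟩ = 4.1944.

4.194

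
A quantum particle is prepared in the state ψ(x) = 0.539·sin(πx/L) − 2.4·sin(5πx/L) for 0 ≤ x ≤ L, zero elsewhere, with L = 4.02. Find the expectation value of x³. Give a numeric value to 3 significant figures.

⟨x³⟩ = ∫ x³·|ψ|² dx / ∫|ψ|² dx (integrals over the domain).
On 0 ≤ x ≤ L (j ≠ l): ∫sin²(jπx/L) dx = L/2, ∫sin(jπx/L)·sin(lπx/L) dx = 0; diagonal moments ∫x·sin²(jπx/L) dx = L²/4, ∫x²·sin²(jπx/L) dx = L³·(1/6 − 1/(4j²π²)); cross terms ∫x·sin(jπx/L)·sin(lπx/L) dx = 0 for j + l even and −4jlL²/(π²(j² − l²)²) for j + l odd, ∫x²·sin(jπx/L)·sin(lπx/L) dx = (−1)^(j+l)·4jlL³/(π²(j² − l²)²); higher powers the same way via product-to-sum and parts.
State is unnormalized: ∫|ψ|² dx = 12.162, and ∫ψ*·x³·ψ dx = 188.78, so ⟨x³⟩ = 188.78 / 12.162.
⟨x³⟩ = 15.523.

15.5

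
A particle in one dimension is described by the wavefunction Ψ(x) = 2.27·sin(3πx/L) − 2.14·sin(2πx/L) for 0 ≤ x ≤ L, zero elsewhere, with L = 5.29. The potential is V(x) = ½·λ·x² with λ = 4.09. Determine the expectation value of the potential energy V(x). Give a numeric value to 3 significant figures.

29.7

⟨V⟩ = ∫ V(x)·|Ψ|² dx / ∫|Ψ|² dx.
On 0 ≤ x ≤ L (j ≠ l): ∫sin²(jπx/L) dx = L/2, ∫sin(jπx/L)·sin(lπx/L) dx = 0; diagonal moments ∫x·sin²(jπx/L) dx = L²/4, ∫x²·sin²(jπx/L) dx = L³·(1/6 − 1/(4j²π²)); cross terms ∫x·sin(jπx/L)·sin(lπx/L) dx = 0 for j + l even and −4jlL²/(π²(j² − l²)²) for j + l odd, ∫x²·sin(jπx/L)·sin(lπx/L) dx = (−1)^(j+l)·4jlL³/(π²(j² − l²)²); higher powers the same way via product-to-sum and parts.
State is unnormalized: ∫|Ψ|² dx = 25.742, and ∫Ψ*·V(x)·Ψ dx = 763.98, so ⟨V⟩ = 763.98 / 25.742.
⟨V⟩ = 29.678.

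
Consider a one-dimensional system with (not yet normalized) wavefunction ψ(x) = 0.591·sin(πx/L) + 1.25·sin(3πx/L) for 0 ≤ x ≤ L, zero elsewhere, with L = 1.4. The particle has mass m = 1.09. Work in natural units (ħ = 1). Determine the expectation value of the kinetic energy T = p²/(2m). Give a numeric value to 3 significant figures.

T = −(ħ²/2m) d²/dx², so ⟨T⟩ = −(ħ²/2m) ∫ ψ*·ψ'' dx / ∫|ψ|² dx; with m = 1.09.
d²/dx² sin(jπx/L) = −(jπ/L)²·sin(jπx/L); on 0 ≤ x ≤ L, ∫sin²(jπx/L) dx = L/2 and ∫sin(jπx/L)·sin(lπx/L) dx = 0 for j ≠ l, so only diagonal terms survive in ∫|ψ|² and ∫ψ·ψ″; ∫ψ·ψ′ dx = [ψ²/2] between the walls = 0.
State is unnormalized: ∫|ψ|² dx = 1.3382, and ∫ψ*·(−ħ²/2m · ψ'') dx = 23.303, so ⟨T⟩ = 23.303 / 1.3382.
⟨T⟩ = 17.413.

17.4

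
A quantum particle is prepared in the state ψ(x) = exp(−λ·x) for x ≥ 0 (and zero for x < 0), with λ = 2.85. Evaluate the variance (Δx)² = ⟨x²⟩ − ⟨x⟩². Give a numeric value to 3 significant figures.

0.0308

Compute ⟨x⟩ and ⟨x²⟩ separately, then (Δx)² = ⟨x²⟩ − ⟨x⟩².
Every integrand reduces to terms xʲ·e^(−2λx) on [0, ∞); use ∫₀^∞ xʲ·e^(−2λx) dx = j!/(2λ)^(j+1).
Normalization: ∫|ψ|² dx = 0.17544.
⟨x⟩ = 0.17544 and ⟨x²⟩ = 0.061557.
(Δx)² = 0.061557 − (0.17544)² = 0.030779.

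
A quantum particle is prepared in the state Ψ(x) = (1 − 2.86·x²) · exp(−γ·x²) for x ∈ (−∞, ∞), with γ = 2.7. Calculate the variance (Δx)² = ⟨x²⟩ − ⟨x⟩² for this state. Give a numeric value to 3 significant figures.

0.0630

Compute ⟨x⟩ and ⟨x²⟩ separately, then (Δx)² = ⟨x²⟩ − ⟨x⟩².
Expand each integrand as polynomial × e^(−2γx²) and use ∫x^(2j)·e^(−2γx²) dx = (2j−1)!!/(4γ)^j · √(π/(2γ)), odd powers → 0; here √(π/(2γ)) = 0.76274.
Normalization: ∫|Ψ|² dx = 0.51924.
⟨x⟩ = 0.0000 and ⟨x²⟩ = 0.062977.
(Δx)² = 0.062977 − (0.0000)² = 0.062977.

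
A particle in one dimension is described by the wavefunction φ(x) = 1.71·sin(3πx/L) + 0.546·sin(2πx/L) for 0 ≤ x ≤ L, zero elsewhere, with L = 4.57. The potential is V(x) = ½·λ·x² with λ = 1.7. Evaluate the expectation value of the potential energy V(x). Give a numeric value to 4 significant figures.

⟨V⟩ = ∫ V(x)·|φ|² dx / ∫|φ|² dx.
On 0 ≤ x ≤ L (j ≠ l): ∫sin²(jπx/L) dx = L/2, ∫sin(jπx/L)·sin(lπx/L) dx = 0; diagonal moments ∫x·sin²(jπx/L) dx = L²/4, ∫x²·sin²(jπx/L) dx = L³·(1/6 − 1/(4j²π²)); cross terms ∫x·sin(jπx/L)·sin(lπx/L) dx = 0 for j + l even and −4jlL²/(π²(j² − l²)²) for j + l odd, ∫x²·sin(jπx/L)·sin(lπx/L) dx = (−1)^(j+l)·4jlL³/(π²(j² − l²)²); higher powers the same way via product-to-sum and parts.
State is unnormalized: ∫|φ|² dx = 7.3628, and ∫φ*·V(x)·φ dx = 28.012, so ⟨V⟩ = 28.012 / 7.3628.
⟨V⟩ = 3.8046.

3.805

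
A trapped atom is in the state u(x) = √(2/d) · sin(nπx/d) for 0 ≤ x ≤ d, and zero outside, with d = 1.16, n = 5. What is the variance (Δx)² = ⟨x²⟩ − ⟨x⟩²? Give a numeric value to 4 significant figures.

0.1094

Compute ⟨x⟩ and ⟨x²⟩ separately, then (Δx)² = ⟨x²⟩ − ⟨x⟩².
With sin²θ = (1 − cos2θ)/2 on 0 ≤ x ≤ d: ∫sin²(nπx/d) dx = d/2, ∫x·sin²(nπx/d) dx = d²/4, ∫x²·sin²(nπx/d) dx = d³·(1/6 − 1/(4n²π²)); higher powers xᵏ the same way, integrating xᵏ·cos(2nπx/d) by parts.
⟨x⟩ = 0.58000 and ⟨x²⟩ = 0.44581.
(Δx)² = 0.44581 − (0.58000)² = 0.10941.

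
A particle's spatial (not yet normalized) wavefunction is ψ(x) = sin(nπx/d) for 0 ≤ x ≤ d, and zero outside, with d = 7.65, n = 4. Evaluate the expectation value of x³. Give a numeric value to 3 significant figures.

110.

⟨x³⟩ = ∫ x³·|ψ|² dx / ∫|ψ|² dx (integrals over the domain).
With sin²θ = (1 − cos2θ)/2 on 0 ≤ x ≤ d: ∫sin²(nπx/d) dx = d/2, ∫x·sin²(nπx/d) dx = d²/4, ∫x²·sin²(nπx/d) dx = d³·(1/6 − 1/(4n²π²)); higher powers xᵏ the same way, integrating xᵏ·cos(2nπx/d) by parts.
State is unnormalized: ∫|ψ|² dx = 3.8250, and ∫ψ*·x³·ψ dx = 419.98, so ⟨x³⟩ = 419.98 / 3.8250.
⟨x³⟩ = 109.80.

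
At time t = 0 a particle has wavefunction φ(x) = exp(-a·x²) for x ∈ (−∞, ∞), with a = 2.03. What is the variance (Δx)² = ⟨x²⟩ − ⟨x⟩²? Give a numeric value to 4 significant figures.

Compute ⟨x⟩ and ⟨x²⟩ separately, then (Δx)² = ⟨x²⟩ − ⟨x⟩².
Gaussian moments: ∫x^(2j)·e^(−2ax²) dx = (2j−1)!!/(4a)^j · √(π/(2a)), odd powers integrate to 0; here √(π/(2a)) = 0.87965.
Normalization: ∫|φ|² dx = 0.87965.
⟨x⟩ = 0.0000 and ⟨x²⟩ = 0.12315.
(Δx)² = 0.12315 − (0.0000)² = 0.12315.

0.1232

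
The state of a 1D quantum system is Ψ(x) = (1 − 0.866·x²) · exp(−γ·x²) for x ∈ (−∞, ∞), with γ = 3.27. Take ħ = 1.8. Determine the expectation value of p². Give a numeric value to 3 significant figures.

p² Ψ = −ħ² d²Ψ/dx²; ⟨p²⟩ = −ħ² ∫ Ψ*·Ψ'' dx / ∫|Ψ|² dx.
Expand each integrand as polynomial × e^(−2γx²) and use ∫x^(2j)·e^(−2γx²) dx = (2j−1)!!/(4γ)^j · √(π/(2γ)), odd powers → 0; here √(π/(2γ)) = 0.69308. Differentiate with the product rule, d/dx e^(−γx²) = −2γx·e^(−γx²).
State is unnormalized: ∫|Ψ|² dx = 0.61042, and ∫Ψ*·(−ħ² Ψ'') dx = 8.5408, so ⟨p²⟩ = 8.5408 / 0.61042.
⟨p²⟩ = 13.992.

14.0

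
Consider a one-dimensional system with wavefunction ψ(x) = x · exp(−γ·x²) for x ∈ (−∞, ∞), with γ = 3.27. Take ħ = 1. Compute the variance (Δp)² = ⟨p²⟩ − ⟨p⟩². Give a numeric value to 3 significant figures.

9.81

Compute ⟨p⟩ and ⟨p²⟩ separately; (Δp)² = ⟨p²⟩ − ⟨p⟩².
Expand each integrand as polynomial × e^(−2γx²) and use ∫x^(2j)·e^(−2γx²) dx = (2j−1)!!/(4γ)^j · √(π/(2γ)), odd powers → 0; here √(π/(2γ)) = 0.69308. Differentiate with the product rule, d/dx e^(−γx²) = −2γx·e^(−γx²).
Normalization: ∫|ψ|² dx = 0.052988.
⟨p⟩ = 0.0000 and ⟨p²⟩ = 9.8100.
(Δp)² = 9.8100 − (0.0000)² = 9.8100.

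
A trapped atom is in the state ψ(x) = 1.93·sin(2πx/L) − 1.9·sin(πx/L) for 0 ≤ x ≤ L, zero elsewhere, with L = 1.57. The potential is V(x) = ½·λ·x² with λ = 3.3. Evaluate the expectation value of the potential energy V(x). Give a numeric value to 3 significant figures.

1.96

⟨V⟩ = ∫ V(x)·|ψ|² dx / ∫|ψ|² dx.
On 0 ≤ x ≤ L (j ≠ l): ∫sin²(jπx/L) dx = L/2, ∫sin(jπx/L)·sin(lπx/L) dx = 0; diagonal moments ∫x·sin²(jπx/L) dx = L²/4, ∫x²·sin²(jπx/L) dx = L³·(1/6 − 1/(4j²π²)); cross terms ∫x·sin(jπx/L)·sin(lπx/L) dx = 0 for j + l even and −4jlL²/(π²(j² − l²)²) for j + l odd, ∫x²·sin(jπx/L)·sin(lπx/L) dx = (−1)^(j+l)·4jlL³/(π²(j² − l²)²); higher powers the same way via product-to-sum and parts.
State is unnormalized: ∫|ψ|² dx = 5.7579, and ∫ψ*·V(x)·ψ dx = 11.289, so ⟨V⟩ = 11.289 / 5.7579.
⟨V⟩ = 1.9606.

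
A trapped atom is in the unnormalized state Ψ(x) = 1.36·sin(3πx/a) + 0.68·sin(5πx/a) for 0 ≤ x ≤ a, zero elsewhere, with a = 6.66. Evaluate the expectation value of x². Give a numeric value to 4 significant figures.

16.25

⟨x²⟩ = ∫ x²·|Ψ|² dx / ∫|Ψ|² dx (integrals over the domain).
On 0 ≤ x ≤ a (j ≠ l): ∫sin²(jπx/a) dx = a/2, ∫sin(jπx/a)·sin(lπx/a) dx = 0; diagonal moments ∫x·sin²(jπx/a) dx = a²/4, ∫x²·sin²(jπx/a) dx = a³·(1/6 − 1/(4j²π²)); cross terms ∫x·sin(jπx/a)·sin(lπx/a) dx = 0 for j + l even and −4jla²/(π²(j² − l²)²) for j + l odd, ∫x²·sin(jπx/a)·sin(lπx/a) dx = (−1)^(j+l)·4jla³/(π²(j² − l²)²); higher powers the same way via product-to-sum and parts.
State is unnormalized: ∫|Ψ|² dx = 7.6990, and ∫Ψ*·x²·Ψ dx = 125.13, so ⟨x²⟩ = 125.13 / 7.6990.
⟨x²⟩ = 16.253.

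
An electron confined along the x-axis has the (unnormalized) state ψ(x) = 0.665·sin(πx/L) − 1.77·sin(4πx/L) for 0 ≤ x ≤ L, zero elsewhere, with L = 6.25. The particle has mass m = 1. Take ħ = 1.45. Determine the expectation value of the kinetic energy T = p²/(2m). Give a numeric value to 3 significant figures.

3.76

T = −(ħ²/2m) d²/dx², so ⟨T⟩ = −(ħ²/2m) ∫ ψ*·ψ'' dx / ∫|ψ|² dx; with m = 1.
d²/dx² sin(jπx/L) = −(jπ/L)²·sin(jπx/L); on 0 ≤ x ≤ L, ∫sin²(jπx/L) dx = L/2 and ∫sin(jπx/L)·sin(lπx/L) dx = 0 for j ≠ l, so only diagonal terms survive in ∫|ψ|² and ∫ψ·ψ″; ∫ψ·ψ′ dx = [ψ²/2] between the walls = 0.
State is unnormalized: ∫|ψ|² dx = 11.172, and ∫ψ*·(−ħ²/2m · ψ'') dx = 41.974, so ⟨T⟩ = 41.974 / 11.172.
⟨T⟩ = 3.7570.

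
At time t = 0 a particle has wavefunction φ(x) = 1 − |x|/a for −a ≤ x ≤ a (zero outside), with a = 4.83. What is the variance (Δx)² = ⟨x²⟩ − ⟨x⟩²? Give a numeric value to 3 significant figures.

2.33

Compute ⟨x⟩ and ⟨x²⟩ separately, then (Δx)² = ⟨x²⟩ − ⟨x⟩².
φ is even, so ∫ over [−a, a] = 2∫₀ᵃ with φ = 1 − x/a there: ∫₀ᵃ (1 − x/a)² dx = a/3, ∫₀ᵃ x²(1 − x/a)² dx = a³/30, ∫₀ᵃ x⁴(1 − x/a)² dx = a⁵/105.
Normalization: ∫|φ|² dx = 3.2200.
⟨x⟩ = 0.0000 and ⟨x²⟩ = 2.3329.
(Δx)² = 2.3329 − (0.0000)² = 2.3329.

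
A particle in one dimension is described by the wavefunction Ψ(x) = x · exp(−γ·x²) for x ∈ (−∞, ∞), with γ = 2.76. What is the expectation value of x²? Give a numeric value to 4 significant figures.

0.2717

⟨x²⟩ = ∫ x²·|Ψ|² dx / ∫|Ψ|² dx (integrals over the domain).
Expand each integrand as polynomial × e^(−2γx²) and use ∫x^(2j)·e^(−2γx²) dx = (2j−1)!!/(4γ)^j · √(π/(2γ)), odd powers → 0; here √(π/(2γ)) = 0.75441.
State is unnormalized: ∫|Ψ|² dx = 0.068334, and ∫Ψ*·x²·Ψ dx = 0.018569, so ⟨x²⟩ = 0.018569 / 0.068334.
⟨x²⟩ = 0.27174.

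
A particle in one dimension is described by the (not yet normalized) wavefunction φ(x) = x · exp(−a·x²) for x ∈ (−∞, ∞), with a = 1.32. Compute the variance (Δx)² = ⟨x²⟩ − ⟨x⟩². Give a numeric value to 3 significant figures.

Compute ⟨x⟩ and ⟨x²⟩ separately, then (Δx)² = ⟨x²⟩ − ⟨x⟩².
Expand each integrand as polynomial × e^(−2ax²) and use ∫x^(2j)·e^(−2ax²) dx = (2j−1)!!/(4a)^j · √(π/(2a)), odd powers → 0; here √(π/(2a)) = 1.0909.
Normalization: ∫|φ|² dx = 0.20660.
⟨x⟩ = 0.0000 and ⟨x²⟩ = 0.56818.
(Δx)² = 0.56818 − (0.0000)² = 0.56818.

0.568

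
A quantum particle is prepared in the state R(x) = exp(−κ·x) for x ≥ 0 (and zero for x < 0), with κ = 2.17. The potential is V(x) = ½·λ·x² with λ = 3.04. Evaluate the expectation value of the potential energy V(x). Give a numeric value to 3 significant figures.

0.161

⟨V⟩ = ∫ V(x)·|R|² dx / ∫|R|² dx.
Every integrand reduces to terms xʲ·e^(−2κx) on [0, ∞); use ∫₀^∞ xʲ·e^(−2κx) dx = j!/(2κ)^(j+1).
State is unnormalized: ∫|R|² dx = 0.23041, and ∫R*·V(x)·R dx = 0.037188, so ⟨V⟩ = 0.037188 / 0.23041.
⟨V⟩ = 0.16140.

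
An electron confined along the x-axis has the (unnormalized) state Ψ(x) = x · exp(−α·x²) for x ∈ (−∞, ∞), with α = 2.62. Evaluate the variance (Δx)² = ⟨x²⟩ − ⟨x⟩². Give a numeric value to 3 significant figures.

Compute ⟨x⟩ and ⟨x²⟩ separately, then (Δx)² = ⟨x²⟩ − ⟨x⟩².
Expand each integrand as polynomial × e^(−2αx²) and use ∫x^(2j)·e^(−2αx²) dx = (2j−1)!!/(4α)^j · √(π/(2α)), odd powers → 0; here √(π/(2α)) = 0.77430.
Normalization: ∫|Ψ|² dx = 0.073884.
⟨x⟩ = 0.0000 and ⟨x²⟩ = 0.28626.
(Δx)² = 0.28626 − (0.0000)² = 0.28626.

0.286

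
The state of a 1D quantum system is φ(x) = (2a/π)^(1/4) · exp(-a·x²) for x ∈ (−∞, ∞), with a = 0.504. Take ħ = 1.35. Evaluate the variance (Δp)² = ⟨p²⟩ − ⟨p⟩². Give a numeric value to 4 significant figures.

Compute ⟨p⟩ and ⟨p²⟩ separately; (Δp)² = ⟨p²⟩ − ⟨p⟩².
Gaussian moments: ∫x^(2j)·e^(−2ax²) dx = (2j−1)!!/(4a)^j · √(π/(2a)), odd powers integrate to 0; here √(π/(2a)) = 1.7654. Derivatives: d/dx e^(−ax²) = −2ax·e^(−ax²), d²/dx² e^(−ax²) = (4a²x² − 2a)·e^(−ax²).
⟨p⟩ = 0.0000 and ⟨p²⟩ = 0.91854.
(Δp)² = 0.91854 − (0.0000)² = 0.91854.

0.9185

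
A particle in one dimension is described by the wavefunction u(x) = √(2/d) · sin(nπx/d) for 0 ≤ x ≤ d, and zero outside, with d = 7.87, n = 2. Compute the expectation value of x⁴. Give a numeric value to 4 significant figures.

673.8

⟨x⁴⟩ = ∫ x⁴·|u|² dx (integrals over the domain).
With sin²θ = (1 − cos2θ)/2 on 0 ≤ x ≤ d: ∫sin²(nπx/d) dx = d/2, ∫x·sin²(nπx/d) dx = d²/4, ∫x²·sin²(nπx/d) dx = d³·(1/6 − 1/(4n²π²)); higher powers xᵏ the same way, integrating xᵏ·cos(2nπx/d) by parts.
⟨x⁴⟩ = 673.76.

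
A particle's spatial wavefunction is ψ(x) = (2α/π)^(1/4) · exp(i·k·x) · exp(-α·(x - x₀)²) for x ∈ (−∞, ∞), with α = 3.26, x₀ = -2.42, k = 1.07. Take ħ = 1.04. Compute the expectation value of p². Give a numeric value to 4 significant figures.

p² ψ = −ħ² d²ψ/dx²; ⟨p²⟩ = −ħ² ∫ ψ*·ψ'' dx.
Gaussian moments (u = x − x₀): ∫u^(2j)·e^(−2αu²) du = (2j−1)!!/(4α)^j · √(π/(2α)), odd powers integrate to 0; here √(π/(2α)) = 0.69415. Derivatives: ψ′ = (ik − 2αu)·ψ, ψ″ = ((ik − 2αu)² − 2α)·ψ; the odd-in-u pieces drop out.
⟨p²⟩ = 4.7643.

4.764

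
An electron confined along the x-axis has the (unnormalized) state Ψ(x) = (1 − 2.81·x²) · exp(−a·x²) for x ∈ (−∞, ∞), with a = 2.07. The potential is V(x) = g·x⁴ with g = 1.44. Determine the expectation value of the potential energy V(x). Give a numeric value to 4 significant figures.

0.1547

⟨V⟩ = ∫ V(x)·|Ψ|² dx / ∫|Ψ|² dx.
Expand each integrand as polynomial × e^(−2ax²) and use ∫x^(2j)·e^(−2ax²) dx = (2j−1)!!/(4a)^j · √(π/(2a)), odd powers → 0; here √(π/(2a)) = 0.87111.
State is unnormalized: ∫|Ψ|² dx = 0.58084, and ∫Ψ*·V(x)·Ψ dx = 0.089875, so ⟨V⟩ = 0.089875 / 0.58084.
⟨V⟩ = 0.15473.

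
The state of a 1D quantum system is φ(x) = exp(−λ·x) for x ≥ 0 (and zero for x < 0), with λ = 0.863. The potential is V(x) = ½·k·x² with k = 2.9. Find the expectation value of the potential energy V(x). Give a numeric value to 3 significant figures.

⟨V⟩ = ∫ V(x)·|φ|² dx / ∫|φ|² dx.
Every integrand reduces to terms xʲ·e^(−2λx) on [0, ∞); use ∫₀^∞ xʲ·e^(−2λx) dx = j!/(2λ)^(j+1).
State is unnormalized: ∫|φ|² dx = 0.57937, and ∫φ*·V(x)·φ dx = 0.56400, so ⟨V⟩ = 0.56400 / 0.57937.
⟨V⟩ = 0.97346.

0.973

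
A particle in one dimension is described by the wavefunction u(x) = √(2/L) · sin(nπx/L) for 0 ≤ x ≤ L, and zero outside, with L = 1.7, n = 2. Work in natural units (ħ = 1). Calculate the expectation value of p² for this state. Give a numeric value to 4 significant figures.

p² u = −ħ² d²u/dx²; ⟨p²⟩ = −ħ² ∫ u*·u'' dx.
d/dx sin(nπx/L) = (nπ/L)·cos(nπx/L) and d²/dx² sin(nπx/L) = −(nπ/L)²·sin(nπx/L); on 0 ≤ x ≤ L, ∫sin²(nπx/L) dx = L/2 and ∫sin(nπx/L)·cos(nπx/L) dx = 0.
⟨p²⟩ = 13.660.

13.66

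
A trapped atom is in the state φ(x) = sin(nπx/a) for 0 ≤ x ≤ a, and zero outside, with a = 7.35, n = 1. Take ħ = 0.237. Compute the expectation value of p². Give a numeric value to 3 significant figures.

p² φ = −ħ² d²φ/dx²; ⟨p²⟩ = −ħ² ∫ φ*·φ'' dx / ∫|φ|² dx.
d/dx sin(nπx/a) = (nπ/a)·cos(nπx/a) and d²/dx² sin(nπx/a) = −(nπ/a)²·sin(nπx/a); on 0 ≤ x ≤ a, ∫sin²(nπx/a) dx = a/2 and ∫sin(nπx/a)·cos(nπx/a) dx = 0.
State is unnormalized: ∫|φ|² dx = 3.6750, and ∫φ*·(−ħ² φ'') dx = 0.037712, so ⟨p²⟩ = 0.037712 / 3.6750.
⟨p²⟩ = 0.010262.

0.0103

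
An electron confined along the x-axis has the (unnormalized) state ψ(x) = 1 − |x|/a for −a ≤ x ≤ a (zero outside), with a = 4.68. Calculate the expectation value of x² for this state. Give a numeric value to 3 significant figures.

⟨x²⟩ = ∫ x²·|ψ|² dx / ∫|ψ|² dx (integrals over the domain).
ψ is even, so ∫ over [−a, a] = 2∫₀ᵃ with ψ = 1 − x/a there: ∫₀ᵃ (1 − x/a)² dx = a/3, ∫₀ᵃ x²(1 − x/a)² dx = a³/30, ∫₀ᵃ x⁴(1 − x/a)² dx = a⁵/105.
State is unnormalized: ∫|ψ|² dx = 3.1200, and ∫ψ*·x²·ψ dx = 6.8335, so ⟨x²⟩ = 6.8335 / 3.1200.
⟨x²⟩ = 2.1902.

2.19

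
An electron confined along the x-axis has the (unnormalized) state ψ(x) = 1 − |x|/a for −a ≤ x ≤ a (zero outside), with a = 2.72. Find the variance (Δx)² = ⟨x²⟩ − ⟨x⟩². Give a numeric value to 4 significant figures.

0.7398

Compute ⟨x⟩ and ⟨x²⟩ separately, then (Δx)² = ⟨x²⟩ − ⟨x⟩².
ψ is even, so ∫ over [−a, a] = 2∫₀ᵃ with ψ = 1 − x/a there: ∫₀ᵃ (1 − x/a)² dx = a/3, ∫₀ᵃ x²(1 − x/a)² dx = a³/30, ∫₀ᵃ x⁴(1 − x/a)² dx = a⁵/105.
Normalization: ∫|ψ|² dx = 1.8133.
⟨x⟩ = 0.0000 and ⟨x²⟩ = 0.73984.
(Δx)² = 0.73984 − (0.0000)² = 0.73984.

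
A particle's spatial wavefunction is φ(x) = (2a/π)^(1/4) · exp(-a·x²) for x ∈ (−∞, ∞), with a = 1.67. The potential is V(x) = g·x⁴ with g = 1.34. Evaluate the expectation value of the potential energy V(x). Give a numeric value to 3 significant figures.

0.0901

⟨V⟩ = ∫ V(x)·|φ|² dx.
Gaussian moments: ∫x^(2j)·e^(−2ax²) dx = (2j−1)!!/(4a)^j · √(π/(2a)), odd powers integrate to 0; here √(π/(2a)) = 0.96984.
⟨V⟩ = 0.090089.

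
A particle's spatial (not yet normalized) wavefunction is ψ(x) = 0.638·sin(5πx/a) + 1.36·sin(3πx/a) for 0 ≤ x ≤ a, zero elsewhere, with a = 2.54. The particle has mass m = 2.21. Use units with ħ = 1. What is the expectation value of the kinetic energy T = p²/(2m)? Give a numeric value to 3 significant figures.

4.11

T = −(ħ²/2m) d²/dx², so ⟨T⟩ = −(ħ²/2m) ∫ ψ*·ψ'' dx / ∫|ψ|² dx; with m = 2.21.
d²/dx² sin(jπx/a) = −(jπ/a)²·sin(jπx/a); on 0 ≤ x ≤ a, ∫sin²(jπx/a) dx = a/2 and ∫sin(jπx/a)·sin(lπx/a) dx = 0 for j ≠ l, so only diagonal terms survive in ∫|ψ|² and ∫ψ·ψ″; ∫ψ·ψ′ dx = [ψ²/2] between the walls = 0.
State is unnormalized: ∫|ψ|² dx = 2.8659, and ∫ψ*·(−ħ²/2m · ψ'') dx = 11.790, so ⟨T⟩ = 11.790 / 2.8659.
⟨T⟩ = 4.1138.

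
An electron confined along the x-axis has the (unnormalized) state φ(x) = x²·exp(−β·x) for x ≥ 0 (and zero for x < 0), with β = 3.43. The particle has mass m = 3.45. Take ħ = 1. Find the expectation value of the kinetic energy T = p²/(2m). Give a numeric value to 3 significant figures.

0.568

T = −(ħ²/2m) d²/dx², so ⟨T⟩ = −(ħ²/2m) ∫ φ*·φ'' dx / ∫|φ|² dx; with m = 3.45.
Differentiate x²·exp(−β·x) with the product rule; every integrand then reduces to terms xʲ·e^(−2βx) on [0, ∞), with ∫₀^∞ xʲ·e^(−2βx) dx = j!/(2β)^(j+1).
State is unnormalized: ∫|φ|² dx = 0.0015798, and ∫φ*·(−ħ²/2m · φ'') dx = 0.00089786, so ⟨T⟩ = 0.00089786 / 0.0015798.
⟨T⟩ = 0.56835.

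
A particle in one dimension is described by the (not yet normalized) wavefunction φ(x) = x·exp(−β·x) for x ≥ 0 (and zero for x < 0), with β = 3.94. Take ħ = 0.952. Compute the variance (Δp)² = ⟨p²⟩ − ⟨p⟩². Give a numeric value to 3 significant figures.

14.1

Compute ⟨p⟩ and ⟨p²⟩ separately; (Δp)² = ⟨p²⟩ − ⟨p⟩².
Differentiate x·exp(−β·x) with the product rule; every integrand then reduces to terms xʲ·e^(−2βx) on [0, ∞), with ∫₀^∞ xʲ·e^(−2βx) dx = j!/(2β)^(j+1).
Normalization: ∫|φ|² dx = 0.0040874.
⟨p⟩ = 0.0000 and ⟨p²⟩ = 14.069.
(Δp)² = 14.069 − (0.0000)² = 14.069.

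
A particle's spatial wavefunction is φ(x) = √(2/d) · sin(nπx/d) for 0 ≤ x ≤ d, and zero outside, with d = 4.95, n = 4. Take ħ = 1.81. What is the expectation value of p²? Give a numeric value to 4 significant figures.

21.11

p² φ = −ħ² d²φ/dx²; ⟨p²⟩ = −ħ² ∫ φ*·φ'' dx.
d/dx sin(nπx/d) = (nπ/d)·cos(nπx/d) and d²/dx² sin(nπx/d) = −(nπ/d)²·sin(nπx/d); on 0 ≤ x ≤ d, ∫sin²(nπx/d) dx = d/2 and ∫sin(nπx/d)·cos(nπx/d) dx = 0.
⟨p²⟩ = 21.114.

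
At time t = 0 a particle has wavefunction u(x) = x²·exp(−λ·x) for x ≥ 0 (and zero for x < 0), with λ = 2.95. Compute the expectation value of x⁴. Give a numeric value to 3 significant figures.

⟨x⁴⟩ = ∫ x⁴·|u|² dx / ∫|u|² dx (integrals over the domain).
Every integrand reduces to terms xʲ·e^(−2λx) on [0, ∞); use ∫₀^∞ xʲ·e^(−2λx) dx = j!/(2λ)^(j+1).
State is unnormalized: ∫|u|² dx = 0.0033570, and ∫u*·x⁴·u dx = 0.0046543, so ⟨x⁴⟩ = 0.0046543 / 0.0033570.
⟨x⁴⟩ = 1.3864.

1.39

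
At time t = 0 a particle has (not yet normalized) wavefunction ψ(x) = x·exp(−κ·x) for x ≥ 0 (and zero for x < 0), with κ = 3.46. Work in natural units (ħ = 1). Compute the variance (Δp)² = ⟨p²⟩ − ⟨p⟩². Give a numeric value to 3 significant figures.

Compute ⟨p⟩ and ⟨p²⟩ separately; (Δp)² = ⟨p²⟩ − ⟨p⟩².
Differentiate x·exp(−κ·x) with the product rule; every integrand then reduces to terms xʲ·e^(−2κx) on [0, ∞), with ∫₀^∞ xʲ·e^(−2κx) dx = j!/(2κ)^(j+1).
Normalization: ∫|ψ|² dx = 0.0060355.
⟨p⟩ = 0.0000 and ⟨p²⟩ = 11.972.
(Δp)² = 11.972 − (0.0000)² = 11.972.

12.0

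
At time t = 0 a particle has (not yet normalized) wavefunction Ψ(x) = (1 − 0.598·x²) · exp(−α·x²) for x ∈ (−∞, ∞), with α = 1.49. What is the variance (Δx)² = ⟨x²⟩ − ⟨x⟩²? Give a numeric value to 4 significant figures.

0.1110

Compute ⟨x⟩ and ⟨x²⟩ separately, then (Δx)² = ⟨x²⟩ − ⟨x⟩².
Expand each integrand as polynomial × e^(−2αx²) and use ∫x^(2j)·e^(−2αx²) dx = (2j−1)!!/(4α)^j · √(π/(2α)), odd powers → 0; here √(π/(2α)) = 1.0268.
Normalization: ∫|Ψ|² dx = 0.85172.
⟨x⟩ = 0.0000 and ⟨x²⟩ = 0.11104.
(Δx)² = 0.11104 − (0.0000)² = 0.11104.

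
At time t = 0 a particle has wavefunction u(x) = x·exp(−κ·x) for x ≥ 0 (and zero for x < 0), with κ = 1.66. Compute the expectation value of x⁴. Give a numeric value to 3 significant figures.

2.96

⟨x⁴⟩ = ∫ x⁴·|u|² dx / ∫|u|² dx (integrals over the domain).
Every integrand reduces to terms xʲ·e^(−2κx) on [0, ∞); use ∫₀^∞ xʲ·e^(−2κx) dx = j!/(2κ)^(j+1).
State is unnormalized: ∫|u|² dx = 0.054653, and ∫u*·x⁴·u dx = 0.16194, so ⟨x⁴⟩ = 0.16194 / 0.054653.
⟨x⁴⟩ = 2.9631.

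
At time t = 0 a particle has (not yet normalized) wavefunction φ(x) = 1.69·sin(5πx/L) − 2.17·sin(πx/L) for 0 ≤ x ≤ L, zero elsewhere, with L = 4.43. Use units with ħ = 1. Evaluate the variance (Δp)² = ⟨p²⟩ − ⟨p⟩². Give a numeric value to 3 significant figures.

5.06

Compute ⟨p⟩ and ⟨p²⟩ separately; (Δp)² = ⟨p²⟩ − ⟨p⟩².
d²/dx² sin(jπx/L) = −(jπ/L)²·sin(jπx/L); on 0 ≤ x ≤ L, ∫sin²(jπx/L) dx = L/2 and ∫sin(jπx/L)·sin(lπx/L) dx = 0 for j ≠ l, so only diagonal terms survive in ∫|φ|² and ∫φ·φ″; ∫φ·φ′ dx = [φ²/2] between the walls = 0.
Normalization: ∫|φ|² dx = 16.756.
⟨p⟩ = 0.0000 and ⟨p²⟩ = 5.0598.
(Δp)² = 5.0598 − (0.0000)² = 5.0598.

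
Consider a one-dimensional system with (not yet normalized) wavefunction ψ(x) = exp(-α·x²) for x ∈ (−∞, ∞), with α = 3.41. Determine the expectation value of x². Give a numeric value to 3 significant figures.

⟨x²⟩ = ∫ x²·|ψ|² dx / ∫|ψ|² dx (integrals over the domain).
Gaussian moments: ∫x^(2j)·e^(−2αx²) dx = (2j−1)!!/(4α)^j · √(π/(2α)), odd powers integrate to 0; here √(π/(2α)) = 0.67871.
State is unnormalized: ∫|ψ|² dx = 0.67871, and ∫ψ*·x²·ψ dx = 0.049759, so ⟨x²⟩ = 0.049759 / 0.67871.
⟨x²⟩ = 0.073314.

0.0733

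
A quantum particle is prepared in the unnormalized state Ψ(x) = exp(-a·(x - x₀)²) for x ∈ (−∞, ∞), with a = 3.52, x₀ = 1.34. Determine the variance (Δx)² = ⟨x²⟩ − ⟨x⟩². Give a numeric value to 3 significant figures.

0.0710

Compute ⟨x⟩ and ⟨x²⟩ separately, then (Δx)² = ⟨x²⟩ − ⟨x⟩².
Gaussian moments (u = x − x₀): ∫u^(2j)·e^(−2au²) du = (2j−1)!!/(4a)^j · √(π/(2a)), odd powers integrate to 0; here √(π/(2a)) = 0.66802.
Normalization: ∫|Ψ|² dx = 0.66802.
⟨x⟩ = 1.3400 and ⟨x²⟩ = 1.8666.
(Δx)² = 1.8666 − (1.3400)² = 0.071023.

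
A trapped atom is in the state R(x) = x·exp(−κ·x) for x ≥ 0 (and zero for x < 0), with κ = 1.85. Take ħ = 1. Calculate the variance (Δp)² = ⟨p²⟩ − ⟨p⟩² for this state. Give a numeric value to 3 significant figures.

3.42

Compute ⟨p⟩ and ⟨p²⟩ separately; (Δp)² = ⟨p²⟩ − ⟨p⟩².
Differentiate x·exp(−κ·x) with the product rule; every integrand then reduces to terms xʲ·e^(−2κx) on [0, ∞), with ∫₀^∞ xʲ·e^(−2κx) dx = j!/(2κ)^(j+1).
Normalization: ∫|R|² dx = 0.039484.
⟨p⟩ = 0.0000 and ⟨p²⟩ = 3.4225.
(Δp)² = 3.4225 − (0.0000)² = 3.4225.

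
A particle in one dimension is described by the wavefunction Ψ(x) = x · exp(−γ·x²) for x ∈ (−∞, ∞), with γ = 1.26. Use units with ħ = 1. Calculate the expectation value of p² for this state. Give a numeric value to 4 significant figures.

3.780

p² Ψ = −ħ² d²Ψ/dx²; ⟨p²⟩ = −ħ² ∫ Ψ*·Ψ'' dx / ∫|Ψ|² dx.
Expand each integrand as polynomial × e^(−2γx²) and use ∫x^(2j)·e^(−2γx²) dx = (2j−1)!!/(4γ)^j · √(π/(2γ)), odd powers → 0; here √(π/(2γ)) = 1.1165. Differentiate with the product rule, d/dx e^(−γx²) = −2γx·e^(−γx²).
State is unnormalized: ∫|Ψ|² dx = 0.22154, and ∫Ψ*·(−ħ² Ψ'') dx = 0.83741, so ⟨p²⟩ = 0.83741 / 0.22154.
⟨p²⟩ = 3.7800.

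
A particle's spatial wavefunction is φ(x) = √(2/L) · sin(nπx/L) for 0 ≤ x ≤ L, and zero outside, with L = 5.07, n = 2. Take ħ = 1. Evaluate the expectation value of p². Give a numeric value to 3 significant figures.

1.54

p² φ = −ħ² d²φ/dx²; ⟨p²⟩ = −ħ² ∫ φ*·φ'' dx.
d/dx sin(nπx/L) = (nπ/L)·cos(nπx/L) and d²/dx² sin(nπx/L) = −(nπ/L)²·sin(nπx/L); on 0 ≤ x ≤ L, ∫sin²(nπx/L) dx = L/2 and ∫sin(nπx/L)·cos(nπx/L) dx = 0.
⟨p²⟩ = 1.5358.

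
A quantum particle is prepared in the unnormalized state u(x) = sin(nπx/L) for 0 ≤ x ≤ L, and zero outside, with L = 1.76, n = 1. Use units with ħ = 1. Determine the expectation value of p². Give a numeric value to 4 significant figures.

3.186

p² u = −ħ² d²u/dx²; ⟨p²⟩ = −ħ² ∫ u*·u'' dx / ∫|u|² dx.
d/dx sin(nπx/L) = (nπ/L)·cos(nπx/L) and d²/dx² sin(nπx/L) = −(nπ/L)²·sin(nπx/L); on 0 ≤ x ≤ L, ∫sin²(nπx/L) dx = L/2 and ∫sin(nπx/L)·cos(nπx/L) dx = 0.
State is unnormalized: ∫|u|² dx = 0.88000, and ∫u*·(−ħ² u'') dx = 2.8039, so ⟨p²⟩ = 2.8039 / 0.88000.
⟨p²⟩ = 3.1862.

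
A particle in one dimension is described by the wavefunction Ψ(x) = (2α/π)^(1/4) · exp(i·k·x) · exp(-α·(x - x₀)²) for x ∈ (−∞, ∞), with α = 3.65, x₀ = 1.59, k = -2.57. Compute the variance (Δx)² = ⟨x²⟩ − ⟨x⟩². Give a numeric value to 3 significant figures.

Compute ⟨x⟩ and ⟨x²⟩ separately, then (Δx)² = ⟨x²⟩ − ⟨x⟩².
Gaussian moments (u = x − x₀): ∫u^(2j)·e^(−2αu²) du = (2j−1)!!/(4α)^j · √(π/(2α)), odd powers integrate to 0; here √(π/(2α)) = 0.65601.
⟨x⟩ = 1.5900 and ⟨x²⟩ = 2.5966.
(Δx)² = 2.5966 − (1.5900)² = 0.068493.

0.0685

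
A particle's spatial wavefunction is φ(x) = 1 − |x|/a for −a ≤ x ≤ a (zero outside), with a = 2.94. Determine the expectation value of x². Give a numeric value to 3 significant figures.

⟨x²⟩ = ∫ x²·|φ|² dx / ∫|φ|² dx (integrals over the domain).
φ is even, so ∫ over [−a, a] = 2∫₀ᵃ with φ = 1 − x/a there: ∫₀ᵃ (1 − x/a)² dx = a/3, ∫₀ᵃ x²(1 − x/a)² dx = a³/30, ∫₀ᵃ x⁴(1 − x/a)² dx = a⁵/105.
State is unnormalized: ∫|φ|² dx = 1.9600, and ∫φ*·x²·φ dx = 1.6941, so ⟨x²⟩ = 1.6941 / 1.9600.
⟨x²⟩ = 0.86436.

0.864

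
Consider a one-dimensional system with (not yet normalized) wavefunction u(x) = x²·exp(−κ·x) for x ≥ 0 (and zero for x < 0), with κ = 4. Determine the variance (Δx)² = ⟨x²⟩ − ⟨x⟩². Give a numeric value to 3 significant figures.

Compute ⟨x⟩ and ⟨x²⟩ separately, then (Δx)² = ⟨x²⟩ − ⟨x⟩².
Every integrand reduces to terms xʲ·e^(−2κx) on [0, ∞); use ∫₀^∞ xʲ·e^(−2κx) dx = j!/(2κ)^(j+1).
Normalization: ∫|u|² dx = 0.00073242.
⟨x⟩ = 0.62500 and ⟨x²⟩ = 0.46875.
(Δx)² = 0.46875 − (0.62500)² = 0.078125.

0.0781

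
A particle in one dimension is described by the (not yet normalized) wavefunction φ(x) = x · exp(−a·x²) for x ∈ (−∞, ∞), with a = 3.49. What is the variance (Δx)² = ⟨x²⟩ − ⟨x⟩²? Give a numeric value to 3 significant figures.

0.215

Compute ⟨x⟩ and ⟨x²⟩ separately, then (Δx)² = ⟨x²⟩ − ⟨x⟩².
Expand each integrand as polynomial × e^(−2ax²) and use ∫x^(2j)·e^(−2ax²) dx = (2j−1)!!/(4a)^j · √(π/(2a)), odd powers → 0; here √(π/(2a)) = 0.67088.
Normalization: ∫|φ|² dx = 0.048058.
⟨x⟩ = 0.0000 and ⟨x²⟩ = 0.21490.
(Δx)² = 0.21490 − (0.0000)² = 0.21490.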